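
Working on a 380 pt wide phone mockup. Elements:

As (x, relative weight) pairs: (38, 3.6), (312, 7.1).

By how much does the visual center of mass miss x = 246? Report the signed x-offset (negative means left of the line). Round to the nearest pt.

Total weight = 3.6 + 7.1 = 10.7.
Σw·x = 3.6·38 + 7.1·312 = 2352.0, so x̄ = 2352.0/10.7 ≈ 219.81.
Against x = 246, that's 219.81 − 246 = -26.19.

≈ -26 pt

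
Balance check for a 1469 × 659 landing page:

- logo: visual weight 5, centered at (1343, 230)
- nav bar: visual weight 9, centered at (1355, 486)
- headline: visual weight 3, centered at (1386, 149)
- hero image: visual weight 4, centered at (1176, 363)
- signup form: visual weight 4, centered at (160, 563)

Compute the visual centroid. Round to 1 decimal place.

Σw = 5 + 9 + 3 + 4 + 4 = 25.
x-moment: 5·1343 + 9·1355 + 3·1386 + 4·1176 + 4·160 = 28412; centroid 28412/25 ≈ 1136.48.
y-moment: 5·230 + 9·486 + 3·149 + 4·363 + 4·563 = 9675; centroid 9675/25 ≈ 387.00.

(1136.5, 387.0)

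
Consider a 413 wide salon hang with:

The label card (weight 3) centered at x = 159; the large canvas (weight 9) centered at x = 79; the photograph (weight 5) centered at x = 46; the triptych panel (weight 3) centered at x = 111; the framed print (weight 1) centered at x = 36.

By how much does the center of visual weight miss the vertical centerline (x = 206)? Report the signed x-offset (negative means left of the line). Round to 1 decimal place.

≈ -120.9

Σw = 3 + 9 + 5 + 3 + 1 = 21.
Σw·x = 3·159 + 9·79 + 5·46 + 3·111 + 1·36 = 1787, so x̄ = 1787/21 ≈ 85.10.
Difference: 85.10 − 206 ≈ -120.90.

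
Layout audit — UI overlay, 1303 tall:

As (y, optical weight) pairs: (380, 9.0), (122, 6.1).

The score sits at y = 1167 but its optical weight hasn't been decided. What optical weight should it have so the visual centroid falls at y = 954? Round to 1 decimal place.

w ≈ 48.1

Existing Σw = 15.1 (9.0 + 6.1); existing moment 9.0·380 + 6.1·122 = 4164.2.
Set Σw·y/Σw = 954: (4164.2 + 1167w) = 954·(15.1 + w).
Rearranging, w·(1167 − 954) = 954·15.1 − 4164.2 = 10241.2, so w ≈ 10241.2/213 = 48.08.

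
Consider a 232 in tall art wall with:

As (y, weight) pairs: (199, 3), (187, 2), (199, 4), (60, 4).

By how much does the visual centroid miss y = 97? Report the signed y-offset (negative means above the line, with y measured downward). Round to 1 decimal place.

Weights sum to 3 + 2 + 4 + 4 = 13.
y: (3·199 + 2·187 + 4·199 + 4·60) / 13 = 2007 / 13 ≈ 154.38
Against y = 97, that's 154.38 − 97 = 57.38.

≈ 57.4 in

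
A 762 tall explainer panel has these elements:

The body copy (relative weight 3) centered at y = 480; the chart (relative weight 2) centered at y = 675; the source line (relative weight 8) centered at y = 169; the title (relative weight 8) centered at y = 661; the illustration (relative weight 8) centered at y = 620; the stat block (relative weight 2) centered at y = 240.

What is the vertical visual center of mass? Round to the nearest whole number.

Total weight = 3 + 2 + 8 + 8 + 8 + 2 = 31.
y: moment 14870 / weight 31 ≈ 479.68

y ≈ 480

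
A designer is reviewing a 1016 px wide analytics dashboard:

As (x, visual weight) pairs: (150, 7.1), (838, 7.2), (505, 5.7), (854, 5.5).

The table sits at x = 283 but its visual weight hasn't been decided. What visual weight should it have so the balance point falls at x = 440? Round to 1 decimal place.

w ≈ 22.0

Known weights sum to 7.1 + 7.2 + 5.7 + 5.5 = 25.5; their moment is 7.1·150 + 7.2·838 + 5.7·505 + 5.5·854 = 14674.1.
Set Σw·x/Σw = 440: (14674.1 + 283w) = 440·(25.5 + w).
Rearranging, w·(283 − 440) = 440·25.5 − 14674.1 = -3454.1, so w ≈ -3454.1/-157 = 22.00.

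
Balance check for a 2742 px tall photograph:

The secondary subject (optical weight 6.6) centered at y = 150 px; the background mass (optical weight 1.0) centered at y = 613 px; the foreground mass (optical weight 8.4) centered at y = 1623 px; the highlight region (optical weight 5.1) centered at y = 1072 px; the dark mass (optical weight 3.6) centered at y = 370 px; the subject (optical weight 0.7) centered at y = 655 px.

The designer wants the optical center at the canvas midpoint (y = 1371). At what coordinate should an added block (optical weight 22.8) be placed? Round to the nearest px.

New total weight: (6.6 + 1.0 + 8.4 + 5.1 + 3.6 + 0.7) + 22.8 = 48.2.
y: target moment 48.2×1371 = 66082.2; current 6.6·150 + 1.0·613 + 8.4·1623 + 5.1·1072 + 3.6·370 + 0.7·655 = 22493.9; the added block supplies 43588.3, so y = 43588.3/22.8 ≈ 1911.77.

y ≈ 1912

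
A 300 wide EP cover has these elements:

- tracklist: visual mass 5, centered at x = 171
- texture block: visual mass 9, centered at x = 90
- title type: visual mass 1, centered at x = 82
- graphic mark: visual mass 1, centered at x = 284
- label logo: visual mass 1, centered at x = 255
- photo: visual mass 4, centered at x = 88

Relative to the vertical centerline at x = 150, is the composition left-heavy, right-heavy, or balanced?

Weights sum to 5 + 9 + 1 + 1 + 1 + 4 = 21.
Σw·x = 5·171 + 9·90 + 1·82 + 1·284 + 1·255 + 4·88 = 2638, so x̄ = 2638/21 ≈ 125.62.
125.6 vs midline 150 → left-heavy.

left-heavy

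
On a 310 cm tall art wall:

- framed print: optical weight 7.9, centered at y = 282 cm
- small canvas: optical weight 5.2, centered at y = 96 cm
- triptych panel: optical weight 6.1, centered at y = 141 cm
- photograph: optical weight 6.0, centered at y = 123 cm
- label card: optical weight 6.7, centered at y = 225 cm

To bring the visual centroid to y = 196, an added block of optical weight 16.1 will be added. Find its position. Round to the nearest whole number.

After adding the added block, total weight = 7.9 + 5.2 + 6.1 + 6.0 + 6.7 + 16.1 = 48.0.
y: need Σw·y = 48.0·196 = 9408.0. Existing = 7.9·282 + 5.2·96 + 6.1·141 + 6.0·123 + 6.7·225 = 5832.6. Remainder 3575.4 / 16.1 ≈ 222.07.

y ≈ 222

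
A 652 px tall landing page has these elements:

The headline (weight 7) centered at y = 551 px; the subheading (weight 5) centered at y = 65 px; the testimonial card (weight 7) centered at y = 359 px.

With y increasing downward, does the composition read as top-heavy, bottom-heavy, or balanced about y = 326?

Weights sum to 7 + 5 + 7 = 19.
y: (7·551 + 5·65 + 7·359) / 19 = 6695 / 19 ≈ 352.37
Since 352.4 is below (larger y than) 326, the composition reads bottom-heavy.

bottom-heavy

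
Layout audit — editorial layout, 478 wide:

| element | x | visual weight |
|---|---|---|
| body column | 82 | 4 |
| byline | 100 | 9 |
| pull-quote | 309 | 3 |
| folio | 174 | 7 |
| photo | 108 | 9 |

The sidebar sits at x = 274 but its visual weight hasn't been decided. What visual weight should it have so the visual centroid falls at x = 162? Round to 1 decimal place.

w ≈ 7.5

Known weights sum to 4 + 9 + 3 + 7 + 9 = 32; their moment is 4·82 + 9·100 + 3·309 + 7·174 + 9·108 = 4345.
Set Σw·x/Σw = 162: (4345 + 274w) = 162·(32 + w).
Solving: w = (162·32 − 4345) / (274 − 162) = 839 / 112 ≈ 7.49.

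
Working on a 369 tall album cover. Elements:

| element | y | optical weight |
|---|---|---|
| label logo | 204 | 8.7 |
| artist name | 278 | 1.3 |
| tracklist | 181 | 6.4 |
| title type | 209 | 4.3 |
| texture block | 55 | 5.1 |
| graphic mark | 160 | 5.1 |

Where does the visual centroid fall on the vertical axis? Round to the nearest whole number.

Total weight = 8.7 + 1.3 + 6.4 + 4.3 + 5.1 + 5.1 = 30.9.
y-moment: 8.7·204 + 1.3·278 + 6.4·181 + 4.3·209 + 5.1·55 + 5.1·160 = 5289.8; centroid 5289.8/30.9 ≈ 171.19.

y ≈ 171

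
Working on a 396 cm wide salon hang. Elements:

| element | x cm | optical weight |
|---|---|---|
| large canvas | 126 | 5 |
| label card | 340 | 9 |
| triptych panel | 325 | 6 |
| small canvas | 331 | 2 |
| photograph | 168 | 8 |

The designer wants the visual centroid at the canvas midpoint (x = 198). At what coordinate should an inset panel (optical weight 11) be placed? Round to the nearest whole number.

x ≈ 43

After adding the inset panel, total weight = 5 + 9 + 6 + 2 + 8 + 11 = 41.
x: target moment 41×198 = 8118; current 5·126 + 9·340 + 6·325 + 2·331 + 8·168 = 7646; the inset panel supplies 472, so x = 472/11 ≈ 42.91.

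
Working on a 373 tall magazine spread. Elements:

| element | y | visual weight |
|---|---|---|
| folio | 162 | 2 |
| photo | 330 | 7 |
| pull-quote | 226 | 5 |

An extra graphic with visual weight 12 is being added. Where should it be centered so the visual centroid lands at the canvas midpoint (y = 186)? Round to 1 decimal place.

After adding the extra graphic, total weight = 2 + 7 + 5 + 12 = 26.
y: target moment 26×186 = 4836; current 2·162 + 7·330 + 5·226 = 3764; the extra graphic supplies 1072, so y = 1072/12 ≈ 89.33.

y ≈ 89.3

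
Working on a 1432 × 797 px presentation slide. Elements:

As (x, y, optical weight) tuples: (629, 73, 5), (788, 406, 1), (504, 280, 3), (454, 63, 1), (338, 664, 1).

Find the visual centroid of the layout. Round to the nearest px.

Σw = 5 + 1 + 3 + 1 + 1 = 11.
x-moment: 5·629 + 1·788 + 3·504 + 1·454 + 1·338 = 6237; centroid 6237/11 ≈ 567.00.
y-moment: 5·73 + 1·406 + 3·280 + 1·63 + 1·664 = 2338; centroid 2338/11 ≈ 212.55.

(567, 213)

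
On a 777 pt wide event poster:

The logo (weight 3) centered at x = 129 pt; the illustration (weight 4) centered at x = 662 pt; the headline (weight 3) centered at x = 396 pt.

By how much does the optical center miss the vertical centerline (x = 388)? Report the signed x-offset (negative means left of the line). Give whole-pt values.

≈ 34 pt

Total weight = 3 + 4 + 3 = 10.
Σw·x = 3·129 + 4·662 + 3·396 = 4223, so x̄ = 4223/10 ≈ 422.30.
Difference: 422.30 − 388 ≈ 34.30.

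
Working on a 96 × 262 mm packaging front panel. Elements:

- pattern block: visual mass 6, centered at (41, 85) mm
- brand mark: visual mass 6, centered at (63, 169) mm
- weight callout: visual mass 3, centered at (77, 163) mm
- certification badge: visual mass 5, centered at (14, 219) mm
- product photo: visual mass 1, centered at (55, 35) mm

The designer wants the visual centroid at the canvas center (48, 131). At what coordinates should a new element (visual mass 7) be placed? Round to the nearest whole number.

After adding the new element, total weight = 6 + 6 + 3 + 5 + 1 + 7 = 28.
Along x: (980 + 7·x) / 28 = 48 (existing moment 6·41 + 6·63 + 3·77 + 5·14 + 1·55 = 980) ⇒ x = (1344 − 980) / 7 ≈ 52.00.
Along y: (3143 + 7·y) / 28 = 131 (existing moment 6·85 + 6·169 + 3·163 + 5·219 + 1·35 = 3143) ⇒ y = (3668 − 3143) / 7 ≈ 75.00.

(52, 75)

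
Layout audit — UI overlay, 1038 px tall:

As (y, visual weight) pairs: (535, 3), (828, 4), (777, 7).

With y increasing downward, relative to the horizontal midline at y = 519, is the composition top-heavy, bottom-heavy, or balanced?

Total weight = 3 + 4 + 7 = 14.
Σw·y = 3·535 + 4·828 + 7·777 = 10356, so ȳ = 10356/14 ≈ 739.71.
739.7 vs midline 519 → bottom-heavy.

bottom-heavy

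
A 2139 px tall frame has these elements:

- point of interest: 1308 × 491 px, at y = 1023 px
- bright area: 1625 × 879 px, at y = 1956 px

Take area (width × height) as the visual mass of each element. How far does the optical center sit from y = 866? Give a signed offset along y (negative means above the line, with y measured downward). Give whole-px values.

Areas → weights: point of interest 1308·491 = 642228, bright area 1625·879 = 1428375; Σw = 2070603.
y: (642228·1023 + 1428375·1956) / 2070603 = 3450900744 / 2070603 ≈ 1666.62
Against y = 866, that's 1666.62 − 866 = 800.62.

≈ 801 px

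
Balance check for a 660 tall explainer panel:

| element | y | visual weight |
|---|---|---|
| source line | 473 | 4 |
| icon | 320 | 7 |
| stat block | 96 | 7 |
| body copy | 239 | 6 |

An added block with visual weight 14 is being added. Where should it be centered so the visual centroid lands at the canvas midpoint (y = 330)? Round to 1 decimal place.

After adding the added block, total weight = 4 + 7 + 7 + 6 + 14 = 38.
Along y: (6238 + 14·y) / 38 = 330 (existing moment 4·473 + 7·320 + 7·96 + 6·239 = 6238) ⇒ y = (12540 − 6238) / 14 ≈ 450.14.

y ≈ 450.1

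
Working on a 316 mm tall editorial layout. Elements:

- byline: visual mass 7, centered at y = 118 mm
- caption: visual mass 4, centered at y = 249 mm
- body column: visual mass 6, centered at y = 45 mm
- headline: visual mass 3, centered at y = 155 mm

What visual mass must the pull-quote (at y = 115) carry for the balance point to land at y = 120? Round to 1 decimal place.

w ≈ 31.4

Existing Σw = 20 (7 + 4 + 6 + 3); existing moment 7·118 + 4·249 + 6·45 + 3·155 = 2557.
Set Σw·y/Σw = 120: (2557 + 115w) = 120·(20 + w).
So w = (120·20 − 2557)/(115 − 120) = -157/-5 ≈ 31.40.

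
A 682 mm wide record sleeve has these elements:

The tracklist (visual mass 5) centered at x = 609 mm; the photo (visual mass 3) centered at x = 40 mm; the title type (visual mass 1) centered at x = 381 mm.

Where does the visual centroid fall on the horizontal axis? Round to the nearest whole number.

Total weight = 5 + 3 + 1 = 9.
x-moment: 5·609 + 3·40 + 1·381 = 3546; centroid 3546/9 ≈ 394.00.

x ≈ 394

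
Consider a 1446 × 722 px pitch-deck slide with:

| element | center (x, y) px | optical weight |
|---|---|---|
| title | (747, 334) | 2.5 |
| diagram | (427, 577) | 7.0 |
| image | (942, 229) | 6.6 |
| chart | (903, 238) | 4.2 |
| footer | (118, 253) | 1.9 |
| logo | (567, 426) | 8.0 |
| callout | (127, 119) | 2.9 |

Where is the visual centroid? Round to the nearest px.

(604, 351)

Total weight = 2.5 + 7.0 + 6.6 + 4.2 + 1.9 + 8.0 + 2.9 = 33.1.
Σw·x = 19994.8; x̄ = 19994.8/33.1 ≈ 604.07.
y: moment 11618.8 / weight 33.1 ≈ 351.02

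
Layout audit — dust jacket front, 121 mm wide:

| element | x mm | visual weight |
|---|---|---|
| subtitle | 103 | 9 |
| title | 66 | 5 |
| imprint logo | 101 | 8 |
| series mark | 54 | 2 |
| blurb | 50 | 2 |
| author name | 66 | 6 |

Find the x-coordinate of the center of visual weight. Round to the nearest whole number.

Σw = 9 + 5 + 8 + 2 + 2 + 6 = 32.
Σw·x = 2669; x̄ = 2669/32 ≈ 83.41.

x ≈ 83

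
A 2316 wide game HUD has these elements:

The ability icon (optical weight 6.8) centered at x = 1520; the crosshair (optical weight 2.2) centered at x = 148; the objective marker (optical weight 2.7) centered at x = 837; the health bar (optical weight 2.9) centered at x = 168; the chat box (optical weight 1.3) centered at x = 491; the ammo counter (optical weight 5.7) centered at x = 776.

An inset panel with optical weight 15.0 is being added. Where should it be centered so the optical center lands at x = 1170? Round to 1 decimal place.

x ≈ 1623.5

New total weight: (6.8 + 2.2 + 2.7 + 2.9 + 1.3 + 5.7) + 15.0 = 36.6.
Along x: (18470.2 + 15.0·x) / 36.6 = 1170 (existing moment 6.8·1520 + 2.2·148 + 2.7·837 + 2.9·168 + 1.3·491 + 5.7·776 = 18470.2) ⇒ x = (42822.0 − 18470.2) / 15.0 ≈ 1623.45.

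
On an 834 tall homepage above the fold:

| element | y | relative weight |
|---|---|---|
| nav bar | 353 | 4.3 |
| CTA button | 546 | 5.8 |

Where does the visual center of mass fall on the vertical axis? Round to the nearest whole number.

Σw = 4.3 + 5.8 = 10.1.
y: (4.3·353 + 5.8·546) / 10.1 = 4684.7 / 10.1 ≈ 463.83

y ≈ 464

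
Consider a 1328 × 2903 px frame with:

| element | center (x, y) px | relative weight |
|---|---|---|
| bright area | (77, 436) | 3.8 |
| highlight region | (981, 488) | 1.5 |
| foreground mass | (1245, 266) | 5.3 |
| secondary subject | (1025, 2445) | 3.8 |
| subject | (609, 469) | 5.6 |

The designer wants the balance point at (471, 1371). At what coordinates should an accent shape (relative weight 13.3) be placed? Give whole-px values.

With the accent shape, Σw becomes 3.8 + 1.5 + 5.3 + 3.8 + 5.6 + 13.3 = 33.3.
x: need Σw·x = 33.3·471 = 15684.3. Existing = 3.8·77 + 1.5·981 + 5.3·1245 + 3.8·1025 + 5.6·609 = 15668.0. Remainder 16.3 / 13.3 ≈ 1.23.
y: need Σw·y = 33.3·1371 = 45654.3. Existing = 3.8·436 + 1.5·488 + 5.3·266 + 3.8·2445 + 5.6·469 = 15716.0. Remainder 29938.3 / 13.3 ≈ 2251.00.

(1, 2251)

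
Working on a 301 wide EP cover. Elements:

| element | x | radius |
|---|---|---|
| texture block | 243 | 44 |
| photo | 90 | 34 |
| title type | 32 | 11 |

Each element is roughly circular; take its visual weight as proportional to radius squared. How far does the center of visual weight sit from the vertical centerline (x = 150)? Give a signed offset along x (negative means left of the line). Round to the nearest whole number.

r² weights: texture block 44² = 1936, photo 34² = 1156, title type 11² = 121. Total = 3213.
Σw·x = 1936·243 + 1156·90 + 121·32 = 578360, so x̄ = 578360/3213 ≈ 180.01.
Offset from x = 150: 180.01 − 150 ≈ 30.01.

≈ 30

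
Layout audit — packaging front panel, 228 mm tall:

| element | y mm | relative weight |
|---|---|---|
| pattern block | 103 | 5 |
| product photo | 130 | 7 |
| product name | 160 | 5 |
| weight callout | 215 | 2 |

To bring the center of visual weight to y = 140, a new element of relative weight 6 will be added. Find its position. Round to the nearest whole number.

y ≈ 141

After adding the new element, total weight = 5 + 7 + 5 + 2 + 6 = 25.
Along y: (2655 + 6·y) / 25 = 140 (existing moment 5·103 + 7·130 + 5·160 + 2·215 = 2655) ⇒ y = (3500 − 2655) / 6 ≈ 140.83.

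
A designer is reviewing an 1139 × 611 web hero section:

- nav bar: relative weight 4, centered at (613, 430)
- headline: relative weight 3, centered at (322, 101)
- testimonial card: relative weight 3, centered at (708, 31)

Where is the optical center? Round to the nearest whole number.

(554, 212)

Total weight = 4 + 3 + 3 = 10.
x-moment: 4·613 + 3·322 + 3·708 = 5542; centroid 5542/10 ≈ 554.20.
y-moment: 4·430 + 3·101 + 3·31 = 2116; centroid 2116/10 ≈ 211.60.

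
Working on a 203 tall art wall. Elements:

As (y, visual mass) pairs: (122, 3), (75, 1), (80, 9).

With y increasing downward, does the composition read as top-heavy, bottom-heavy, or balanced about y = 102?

top-heavy

Total weight = 3 + 1 + 9 = 13.
y-moment: 3·122 + 1·75 + 9·80 = 1161; centroid 1161/13 ≈ 89.31.
89.3 vs midline 102 → top-heavy.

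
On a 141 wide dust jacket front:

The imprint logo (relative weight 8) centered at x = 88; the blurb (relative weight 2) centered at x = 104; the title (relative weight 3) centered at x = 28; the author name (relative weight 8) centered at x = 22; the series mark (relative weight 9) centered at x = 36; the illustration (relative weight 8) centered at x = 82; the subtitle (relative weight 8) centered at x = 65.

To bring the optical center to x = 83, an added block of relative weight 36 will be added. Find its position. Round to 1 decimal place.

x ≈ 114.8

With the added block, Σw becomes 8 + 2 + 3 + 8 + 9 + 8 + 8 + 36 = 82.
x: target moment 82×83 = 6806; current 8·88 + 2·104 + 3·28 + 8·22 + 9·36 + 8·82 + 8·65 = 2672; the added block supplies 4134, so x = 4134/36 ≈ 114.83.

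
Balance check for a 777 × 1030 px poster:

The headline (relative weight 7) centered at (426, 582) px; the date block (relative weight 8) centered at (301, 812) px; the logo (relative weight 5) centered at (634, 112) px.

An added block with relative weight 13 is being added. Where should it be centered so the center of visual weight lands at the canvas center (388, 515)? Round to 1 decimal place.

After adding the added block, total weight = 7 + 8 + 5 + 13 = 33.
x: need Σw·x = 33·388 = 12804. Existing = 7·426 + 8·301 + 5·634 = 8560. Remainder 4244 / 13 ≈ 326.46.
y: need Σw·y = 33·515 = 16995. Existing = 7·582 + 8·812 + 5·112 = 11130. Remainder 5865 / 13 ≈ 451.15.

(326.5, 451.2)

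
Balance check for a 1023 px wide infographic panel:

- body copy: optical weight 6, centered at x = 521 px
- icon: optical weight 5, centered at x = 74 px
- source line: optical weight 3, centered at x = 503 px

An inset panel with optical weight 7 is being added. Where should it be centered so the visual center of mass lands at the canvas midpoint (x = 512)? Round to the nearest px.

x ≈ 821

After adding the inset panel, total weight = 6 + 5 + 3 + 7 = 21.
x: need Σw·x = 21·512 = 10752. Existing = 6·521 + 5·74 + 3·503 = 5005. Remainder 5747 / 7 ≈ 821.00.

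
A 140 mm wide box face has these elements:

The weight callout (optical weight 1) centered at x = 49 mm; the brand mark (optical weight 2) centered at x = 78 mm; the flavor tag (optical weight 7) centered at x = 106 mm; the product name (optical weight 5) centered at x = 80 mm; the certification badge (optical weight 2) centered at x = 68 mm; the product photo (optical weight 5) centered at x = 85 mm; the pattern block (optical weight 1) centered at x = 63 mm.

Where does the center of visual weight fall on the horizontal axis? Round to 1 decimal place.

Total weight = 1 + 2 + 7 + 5 + 2 + 5 + 1 = 23.
x: moment 1971 / weight 23 ≈ 85.70

x ≈ 85.7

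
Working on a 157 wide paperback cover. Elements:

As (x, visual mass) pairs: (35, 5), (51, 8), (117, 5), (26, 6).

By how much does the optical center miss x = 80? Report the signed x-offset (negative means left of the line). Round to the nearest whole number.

≈ -25

Weights sum to 5 + 8 + 5 + 6 = 24.
x: (5·35 + 8·51 + 5·117 + 6·26) / 24 = 1324 / 24 ≈ 55.17
Difference: 55.17 − 80 ≈ -24.83.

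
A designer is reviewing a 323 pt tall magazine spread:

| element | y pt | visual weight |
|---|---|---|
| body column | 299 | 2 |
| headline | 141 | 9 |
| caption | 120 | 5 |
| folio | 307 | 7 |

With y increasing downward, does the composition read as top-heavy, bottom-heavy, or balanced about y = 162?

Total weight = 2 + 9 + 5 + 7 = 23.
y-moment: 2·299 + 9·141 + 5·120 + 7·307 = 4616; centroid 4616/23 ≈ 200.70.
200.7 vs midline 162 → bottom-heavy.

bottom-heavy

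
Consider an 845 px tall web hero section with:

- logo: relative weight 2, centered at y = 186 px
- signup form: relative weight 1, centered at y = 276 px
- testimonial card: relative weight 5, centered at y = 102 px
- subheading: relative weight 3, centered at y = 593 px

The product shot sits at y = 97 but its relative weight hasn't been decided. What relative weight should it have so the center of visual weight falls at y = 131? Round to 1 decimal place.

Known weights sum to 2 + 1 + 5 + 3 = 11; their moment is 2·186 + 1·276 + 5·102 + 3·593 = 2937.
Set Σw·y/Σw = 131: (2937 + 97w) = 131·(11 + w).
So w = (131·11 − 2937)/(97 − 131) = -1496/-34 ≈ 44.00.

w ≈ 44.0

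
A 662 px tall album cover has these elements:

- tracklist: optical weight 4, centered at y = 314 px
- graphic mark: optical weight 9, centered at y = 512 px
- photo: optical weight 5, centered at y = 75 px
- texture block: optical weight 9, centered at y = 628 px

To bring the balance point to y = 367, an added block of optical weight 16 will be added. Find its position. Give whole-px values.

New total weight: (4 + 9 + 5 + 9) + 16 = 43.
y: need Σw·y = 43·367 = 15781. Existing = 4·314 + 9·512 + 5·75 + 9·628 = 11891. Remainder 3890 / 16 ≈ 243.12.

y ≈ 243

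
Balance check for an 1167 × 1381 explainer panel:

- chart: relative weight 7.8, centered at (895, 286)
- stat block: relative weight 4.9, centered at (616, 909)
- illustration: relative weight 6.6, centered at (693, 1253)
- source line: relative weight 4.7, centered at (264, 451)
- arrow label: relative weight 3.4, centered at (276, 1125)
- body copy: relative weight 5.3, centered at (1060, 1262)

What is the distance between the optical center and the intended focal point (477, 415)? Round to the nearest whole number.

Weights sum to 7.8 + 4.9 + 6.6 + 4.7 + 3.4 + 5.3 = 32.7.
x-moment: 7.8·895 + 4.9·616 + 6.6·693 + 4.7·264 + 3.4·276 + 5.3·1060 = 22370.4; centroid 22370.4/32.7 ≈ 684.11.
y-moment: 7.8·286 + 4.9·909 + 6.6·1253 + 4.7·451 + 3.4·1125 + 5.3·1262 = 27588.0; centroid 27588.0/32.7 ≈ 843.67.
Offset from (477, 415): Δx ≈ 207.11, Δy ≈ 428.67; distance = √(Δx² + Δy²) ≈ 476.08.

≈ 476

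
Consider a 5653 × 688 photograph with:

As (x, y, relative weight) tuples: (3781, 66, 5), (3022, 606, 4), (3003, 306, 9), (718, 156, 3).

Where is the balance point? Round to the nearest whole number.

Σw = 5 + 4 + 9 + 3 = 21.
x: (5·3781 + 4·3022 + 9·3003 + 3·718) / 21 = 60174 / 21 ≈ 2865.43
y: (5·66 + 4·606 + 9·306 + 3·156) / 21 = 5976 / 21 ≈ 284.57

(2865, 285)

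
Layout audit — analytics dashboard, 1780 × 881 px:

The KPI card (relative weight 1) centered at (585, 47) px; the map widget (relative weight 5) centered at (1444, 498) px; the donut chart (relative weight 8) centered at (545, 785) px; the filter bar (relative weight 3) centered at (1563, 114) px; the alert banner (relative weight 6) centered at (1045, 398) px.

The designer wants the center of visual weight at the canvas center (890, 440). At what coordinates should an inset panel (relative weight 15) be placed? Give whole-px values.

With the inset panel, Σw becomes 1 + 5 + 8 + 3 + 6 + 15 = 38.
Along x: (23124 + 15·x) / 38 = 890 (existing moment 1·585 + 5·1444 + 8·545 + 3·1563 + 6·1045 = 23124) ⇒ x = (33820 − 23124) / 15 ≈ 713.07.
Along y: (11547 + 15·y) / 38 = 440 (existing moment 1·47 + 5·498 + 8·785 + 3·114 + 6·398 = 11547) ⇒ y = (16720 − 11547) / 15 ≈ 344.87.

(713, 345)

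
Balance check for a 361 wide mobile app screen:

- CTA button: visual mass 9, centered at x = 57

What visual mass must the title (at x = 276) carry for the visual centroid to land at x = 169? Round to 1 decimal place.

The single fixed element contributes weight 9, moment 9·57 = 513.
Balance at x = 169 requires (513 + w·276) / (9 + w) = 169.
So w = (169·9 − 513)/(276 − 169) = 1008/107 ≈ 9.42.

w ≈ 9.4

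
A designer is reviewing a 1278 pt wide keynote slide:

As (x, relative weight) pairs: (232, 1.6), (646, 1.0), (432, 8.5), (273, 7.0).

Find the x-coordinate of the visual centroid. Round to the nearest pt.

x ≈ 365

Weights sum to 1.6 + 1.0 + 8.5 + 7.0 = 18.1.
x-moment: 1.6·232 + 1.0·646 + 8.5·432 + 7.0·273 = 6600.2; centroid 6600.2/18.1 ≈ 364.65.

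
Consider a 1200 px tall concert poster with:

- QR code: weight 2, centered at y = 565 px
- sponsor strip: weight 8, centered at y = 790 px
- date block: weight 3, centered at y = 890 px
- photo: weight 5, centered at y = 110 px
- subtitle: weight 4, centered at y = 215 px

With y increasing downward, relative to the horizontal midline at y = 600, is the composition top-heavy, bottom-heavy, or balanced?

Σw = 2 + 8 + 3 + 5 + 4 = 22.
y: (2·565 + 8·790 + 3·890 + 5·110 + 4·215) / 22 = 11530 / 22 ≈ 524.09
Since 524.1 is above (smaller y than) 600, the composition reads top-heavy.

top-heavy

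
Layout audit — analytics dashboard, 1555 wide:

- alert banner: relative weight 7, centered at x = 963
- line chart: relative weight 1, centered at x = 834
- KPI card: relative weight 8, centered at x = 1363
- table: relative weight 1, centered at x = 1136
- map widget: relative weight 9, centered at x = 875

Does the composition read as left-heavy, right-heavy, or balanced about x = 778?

Total weight = 7 + 1 + 8 + 1 + 9 = 26.
x: (7·963 + 1·834 + 8·1363 + 1·1136 + 9·875) / 26 = 27490 / 26 ≈ 1057.31
1057.3 lies right of the midline 778, so the layout is right-heavy.

right-heavy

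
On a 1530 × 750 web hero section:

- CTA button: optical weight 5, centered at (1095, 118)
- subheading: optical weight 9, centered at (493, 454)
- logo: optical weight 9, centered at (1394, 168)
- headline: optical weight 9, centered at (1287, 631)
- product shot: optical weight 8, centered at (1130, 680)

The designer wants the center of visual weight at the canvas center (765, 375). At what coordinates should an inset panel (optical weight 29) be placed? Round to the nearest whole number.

(335, 295)

With the inset panel, Σw becomes 5 + 9 + 9 + 9 + 8 + 29 = 69.
Along x: (43081 + 29·x) / 69 = 765 (existing moment 5·1095 + 9·493 + 9·1394 + 9·1287 + 8·1130 = 43081) ⇒ x = (52785 − 43081) / 29 ≈ 334.62.
Along y: (17307 + 29·y) / 69 = 375 (existing moment 5·118 + 9·454 + 9·168 + 9·631 + 8·680 = 17307) ⇒ y = (25875 − 17307) / 29 ≈ 295.45.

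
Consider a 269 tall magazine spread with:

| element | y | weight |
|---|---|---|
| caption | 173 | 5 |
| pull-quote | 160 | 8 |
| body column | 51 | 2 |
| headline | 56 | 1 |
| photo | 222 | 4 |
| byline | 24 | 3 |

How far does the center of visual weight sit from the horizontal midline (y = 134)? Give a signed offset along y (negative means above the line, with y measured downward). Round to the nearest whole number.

≈ 8

Σw = 5 + 8 + 2 + 1 + 4 + 3 = 23.
y: moment 3263 / weight 23 ≈ 141.87
Against y = 134, that's 141.87 − 134 = 7.87.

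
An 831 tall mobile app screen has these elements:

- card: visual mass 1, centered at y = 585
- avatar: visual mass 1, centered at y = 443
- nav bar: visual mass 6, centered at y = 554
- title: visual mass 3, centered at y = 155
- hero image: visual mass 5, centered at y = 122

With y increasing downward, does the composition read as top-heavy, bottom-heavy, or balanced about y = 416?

top-heavy

Σw = 1 + 1 + 6 + 3 + 5 = 16.
y: (1·585 + 1·443 + 6·554 + 3·155 + 5·122) / 16 = 5427 / 16 ≈ 339.19
339.2 lies above (smaller y than) the midline 416, so the layout is top-heavy.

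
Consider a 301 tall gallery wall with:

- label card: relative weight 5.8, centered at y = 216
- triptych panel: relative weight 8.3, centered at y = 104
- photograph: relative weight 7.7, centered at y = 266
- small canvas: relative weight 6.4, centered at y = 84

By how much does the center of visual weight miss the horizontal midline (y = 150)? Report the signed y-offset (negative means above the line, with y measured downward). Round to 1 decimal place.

≈ 16.7

Total weight = 5.8 + 8.3 + 7.7 + 6.4 = 28.2.
y-moment: 5.8·216 + 8.3·104 + 7.7·266 + 6.4·84 = 4701.8; centroid 4701.8/28.2 ≈ 166.73.
Difference: 166.73 − 150 ≈ 16.73.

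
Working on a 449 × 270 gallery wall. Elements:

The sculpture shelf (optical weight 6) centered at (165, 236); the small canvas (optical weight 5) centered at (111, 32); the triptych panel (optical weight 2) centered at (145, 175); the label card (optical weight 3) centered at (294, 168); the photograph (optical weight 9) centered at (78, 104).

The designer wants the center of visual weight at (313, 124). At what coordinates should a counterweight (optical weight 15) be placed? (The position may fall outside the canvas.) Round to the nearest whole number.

After adding the counterweight, total weight = 6 + 5 + 2 + 3 + 9 + 15 = 40.
x: target moment 40×313 = 12520; current 6·165 + 5·111 + 2·145 + 3·294 + 9·78 = 3419; the counterweight supplies 9101, so x = 9101/15 ≈ 606.73.
y: target moment 40×124 = 4960; current 6·236 + 5·32 + 2·175 + 3·168 + 9·104 = 3366; the counterweight supplies 1594, so y = 1594/15 ≈ 106.27.

(607, 106)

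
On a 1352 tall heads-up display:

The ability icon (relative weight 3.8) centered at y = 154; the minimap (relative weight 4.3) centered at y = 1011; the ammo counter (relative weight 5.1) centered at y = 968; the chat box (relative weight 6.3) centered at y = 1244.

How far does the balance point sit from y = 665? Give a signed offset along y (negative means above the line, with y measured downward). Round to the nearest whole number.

≈ 243

Weights sum to 3.8 + 4.3 + 5.1 + 6.3 = 19.5.
y-moment: 3.8·154 + 4.3·1011 + 5.1·968 + 6.3·1244 = 17706.5; centroid 17706.5/19.5 ≈ 908.03.
Difference: 908.03 − 665 ≈ 243.03.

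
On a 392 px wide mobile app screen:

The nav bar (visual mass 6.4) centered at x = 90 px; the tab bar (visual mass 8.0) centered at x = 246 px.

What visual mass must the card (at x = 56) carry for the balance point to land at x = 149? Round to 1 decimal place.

Known weights sum to 6.4 + 8.0 = 14.4; their moment is 6.4·90 + 8.0·246 = 2544.0.
For the centroid to hit 149: (2544.0 + w·56) / (14.4 + w) = 149.
So w = (149·14.4 − 2544.0)/(56 − 149) = -398.4/-93 ≈ 4.28.

w ≈ 4.3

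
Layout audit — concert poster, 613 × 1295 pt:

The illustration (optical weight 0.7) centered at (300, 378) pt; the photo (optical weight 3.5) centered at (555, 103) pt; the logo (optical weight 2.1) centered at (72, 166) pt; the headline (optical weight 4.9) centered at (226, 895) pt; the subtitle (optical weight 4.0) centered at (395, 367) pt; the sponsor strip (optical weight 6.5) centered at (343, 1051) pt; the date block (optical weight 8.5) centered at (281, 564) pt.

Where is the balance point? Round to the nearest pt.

(318, 611)

Total weight = 0.7 + 3.5 + 2.1 + 4.9 + 4.0 + 6.5 + 8.5 = 30.2.
Σw·x = 0.7·300 + 3.5·555 + 2.1·72 + 4.9·226 + 4.0·395 + 6.5·343 + 8.5·281 = 9609.1, so x̄ = 9609.1/30.2 ≈ 318.18.
Σw·y = 0.7·378 + 3.5·103 + 2.1·166 + 4.9·895 + 4.0·367 + 6.5·1051 + 8.5·564 = 18452.7, so ȳ = 18452.7/30.2 ≈ 611.02.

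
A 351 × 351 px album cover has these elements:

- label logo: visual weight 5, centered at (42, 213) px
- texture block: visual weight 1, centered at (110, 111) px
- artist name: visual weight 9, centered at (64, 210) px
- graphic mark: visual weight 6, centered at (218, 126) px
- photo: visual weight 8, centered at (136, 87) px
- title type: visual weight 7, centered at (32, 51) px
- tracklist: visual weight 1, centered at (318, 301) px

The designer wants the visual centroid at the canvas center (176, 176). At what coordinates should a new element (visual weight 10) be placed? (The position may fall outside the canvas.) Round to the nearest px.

(444, 310)

After adding the new element, total weight = 5 + 1 + 9 + 6 + 8 + 7 + 1 + 10 = 47.
x: target moment 47×176 = 8272; current 5·42 + 1·110 + 9·64 + 6·218 + 8·136 + 7·32 + 1·318 = 3834; the new element supplies 4438, so x = 4438/10 ≈ 443.80.
y: target moment 47×176 = 8272; current 5·213 + 1·111 + 9·210 + 6·126 + 8·87 + 7·51 + 1·301 = 5176; the new element supplies 3096, so y = 3096/10 ≈ 309.60.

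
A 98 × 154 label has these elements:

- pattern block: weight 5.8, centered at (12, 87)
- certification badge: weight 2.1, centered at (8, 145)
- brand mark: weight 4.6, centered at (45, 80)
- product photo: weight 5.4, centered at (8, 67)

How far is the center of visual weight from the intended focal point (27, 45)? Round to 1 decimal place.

Σw = 5.8 + 2.1 + 4.6 + 5.4 = 17.9.
Σw·x = 5.8·12 + 2.1·8 + 4.6·45 + 5.4·8 = 336.6, so x̄ = 336.6/17.9 ≈ 18.80.
Σw·y = 5.8·87 + 2.1·145 + 4.6·80 + 5.4·67 = 1538.9, so ȳ = 1538.9/17.9 ≈ 85.97.
Offset from (27, 45): Δx ≈ -8.20, Δy ≈ 40.97; distance = √(Δx² + Δy²) ≈ 41.78.

≈ 41.8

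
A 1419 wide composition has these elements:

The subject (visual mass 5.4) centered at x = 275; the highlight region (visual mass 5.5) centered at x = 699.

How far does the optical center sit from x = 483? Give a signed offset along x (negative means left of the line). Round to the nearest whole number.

≈ 6

Σw = 5.4 + 5.5 = 10.9.
x: (5.4·275 + 5.5·699) / 10.9 = 5329.5 / 10.9 ≈ 488.94
Difference: 488.94 − 483 ≈ 5.94.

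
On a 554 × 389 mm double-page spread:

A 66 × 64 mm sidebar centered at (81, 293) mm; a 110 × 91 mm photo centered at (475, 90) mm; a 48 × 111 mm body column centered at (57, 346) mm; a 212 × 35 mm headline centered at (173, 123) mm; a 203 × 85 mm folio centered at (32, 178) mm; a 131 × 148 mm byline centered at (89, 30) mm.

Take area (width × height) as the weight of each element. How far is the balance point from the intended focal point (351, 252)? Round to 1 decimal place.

≈ 240.8 mm

Areas → weights: sidebar 66·64 = 4224, photo 110·91 = 10010, body column 48·111 = 5328, headline 212·35 = 7420, folio 203·85 = 17255, byline 131·148 = 19388; Σw = 63625.
x: moment 8961942 / weight 63625 ≈ 140.86
Σw·y = 8547710; ȳ = 8547710/63625 ≈ 134.35.
Relative to (351, 252): Δ = (-210.14, -117.65); |Δ| = √(-210.14² + -117.65²) ≈ 240.84.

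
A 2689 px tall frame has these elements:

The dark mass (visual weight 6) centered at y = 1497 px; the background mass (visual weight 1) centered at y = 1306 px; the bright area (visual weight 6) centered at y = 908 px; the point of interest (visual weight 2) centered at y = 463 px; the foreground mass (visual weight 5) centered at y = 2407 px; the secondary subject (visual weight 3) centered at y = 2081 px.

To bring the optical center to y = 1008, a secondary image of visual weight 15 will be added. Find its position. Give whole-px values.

After adding the secondary image, total weight = 6 + 1 + 6 + 2 + 5 + 3 + 15 = 38.
y: need Σw·y = 38·1008 = 38304. Existing = 6·1497 + 1·1306 + 6·908 + 2·463 + 5·2407 + 3·2081 = 34940. Remainder 3364 / 15 ≈ 224.27.

y ≈ 224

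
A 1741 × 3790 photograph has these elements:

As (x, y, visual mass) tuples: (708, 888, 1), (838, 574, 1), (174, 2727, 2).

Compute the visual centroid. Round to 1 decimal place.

Total weight = 1 + 1 + 2 = 4.
Σw·x = 1·708 + 1·838 + 2·174 = 1894, so x̄ = 1894/4 ≈ 473.50.
Σw·y = 1·888 + 1·574 + 2·2727 = 6916, so ȳ = 6916/4 ≈ 1729.00.

(473.5, 1729.0)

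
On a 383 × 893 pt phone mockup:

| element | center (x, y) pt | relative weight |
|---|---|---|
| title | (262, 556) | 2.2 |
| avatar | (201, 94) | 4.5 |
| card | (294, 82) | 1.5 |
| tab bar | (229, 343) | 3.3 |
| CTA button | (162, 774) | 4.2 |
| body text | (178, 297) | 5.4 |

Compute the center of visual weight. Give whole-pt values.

Total weight = 2.2 + 4.5 + 1.5 + 3.3 + 4.2 + 5.4 = 21.1.
Σw·x = 4319.2; x̄ = 4319.2/21.1 ≈ 204.70.
Σw·y = 7755.7; ȳ = 7755.7/21.1 ≈ 367.57.

(205, 368)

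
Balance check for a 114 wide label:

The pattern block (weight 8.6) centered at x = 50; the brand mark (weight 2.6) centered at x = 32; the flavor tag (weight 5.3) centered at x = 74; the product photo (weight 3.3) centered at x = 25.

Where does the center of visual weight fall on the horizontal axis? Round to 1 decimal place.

x ≈ 49.9

Σw = 8.6 + 2.6 + 5.3 + 3.3 = 19.8.
x: (8.6·50 + 2.6·32 + 5.3·74 + 3.3·25) / 19.8 = 987.9 / 19.8 ≈ 49.89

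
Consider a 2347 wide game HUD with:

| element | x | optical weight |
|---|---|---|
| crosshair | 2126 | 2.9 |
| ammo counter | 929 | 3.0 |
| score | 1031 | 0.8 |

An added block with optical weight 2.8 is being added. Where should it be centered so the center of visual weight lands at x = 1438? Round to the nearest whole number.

With the added block, Σw becomes 2.9 + 3.0 + 0.8 + 2.8 = 9.5.
x: need Σw·x = 9.5·1438 = 13661.0. Existing = 2.9·2126 + 3.0·929 + 0.8·1031 = 9777.2. Remainder 3883.8 / 2.8 ≈ 1387.07.

x ≈ 1387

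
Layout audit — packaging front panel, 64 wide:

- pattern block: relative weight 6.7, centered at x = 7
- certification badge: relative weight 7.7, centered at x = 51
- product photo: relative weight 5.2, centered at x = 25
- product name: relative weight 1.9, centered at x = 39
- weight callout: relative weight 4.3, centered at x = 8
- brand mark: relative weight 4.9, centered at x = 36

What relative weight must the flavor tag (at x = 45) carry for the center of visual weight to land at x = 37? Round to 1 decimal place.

w ≈ 35.2

Known weights sum to 6.7 + 7.7 + 5.2 + 1.9 + 4.3 + 4.9 = 30.7; their moment is 6.7·7 + 7.7·51 + 5.2·25 + 1.9·39 + 4.3·8 + 4.9·36 = 854.5.
Balance at x = 37 requires (854.5 + w·45) / (30.7 + w) = 37.
Rearranging, w·(45 − 37) = 37·30.7 − 854.5 = 281.4, so w ≈ 281.4/8 = 35.17.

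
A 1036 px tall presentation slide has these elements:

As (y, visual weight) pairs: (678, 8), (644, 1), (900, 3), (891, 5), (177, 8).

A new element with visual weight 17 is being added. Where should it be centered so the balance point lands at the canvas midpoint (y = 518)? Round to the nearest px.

With the new element, Σw becomes 8 + 1 + 3 + 5 + 8 + 17 = 42.
Along y: (14639 + 17·y) / 42 = 518 (existing moment 8·678 + 1·644 + 3·900 + 5·891 + 8·177 = 14639) ⇒ y = (21756 − 14639) / 17 ≈ 418.65.

y ≈ 419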